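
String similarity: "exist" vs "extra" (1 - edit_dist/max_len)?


Word 1: "exist" (length 5)
Word 2: "extra" (length 5)
One optimal edit sequence:
  1. keep 'e'
  2. keep 'x'
  3. substitute 'i' -> 't'  (+1)
  4. substitute 's' -> 'r'  (+1)
  5. substitute 't' -> 'a'  (+1)
Edit distance = 3
Max length = max(5, 5) = 5
Similarity = 1 - 3/5
= 0.4000


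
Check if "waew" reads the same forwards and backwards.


Word: "waew"
Reversed: "weaw"
Forward == Backward? waew != weaw
Palindrome = No


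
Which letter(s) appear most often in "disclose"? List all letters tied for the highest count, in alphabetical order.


Word: "disclose"
Letter counts:
  'c': 1
  'd': 1
  'e': 1
  'i': 1
  'l': 1
  'o': 1
  's': 2
Maximum count = 2
Most frequent = 's' (2 times each)


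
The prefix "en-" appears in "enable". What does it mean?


Prefix: en-
As in: enable -> en- + able
Meaning = cause to / put into


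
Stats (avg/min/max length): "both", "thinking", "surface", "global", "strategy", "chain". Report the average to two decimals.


Lengths: "both"=4, "thinking"=8, "surface"=7, "global"=6, "strategy"=8, "chain"=5
Sum = 38, Count = 6
Average = 38/6 = 6.33
= avg=6.33, min=4, max=8


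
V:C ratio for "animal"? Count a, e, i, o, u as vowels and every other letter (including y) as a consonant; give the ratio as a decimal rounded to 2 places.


Word: "animal"
Vowels (a,e,i,o,u): 3
Consonants: 3
Ratio = 3/3
= 1.00


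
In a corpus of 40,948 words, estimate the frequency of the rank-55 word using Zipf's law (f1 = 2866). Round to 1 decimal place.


Zipf's law: f(r) = f(1) / r
f(1) = 2866
f(55) = 2866 / 55
= 52.1 occurrences


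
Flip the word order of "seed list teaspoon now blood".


Original: "seed list teaspoon now blood"
Words (1..n): seed | list | teaspoon | now | blood
Reversed (n..1): blood | now | teaspoon | list | seed
Result = "blood now teaspoon list seed"


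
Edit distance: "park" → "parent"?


Word 1: "park" (length 4)
Word 2: "parent" (length 6)
One optimal edit sequence (insert/delete/substitute each cost 1):
  1. keep 'p'
  2. keep 'a'
  3. keep 'r'
  4. insert 'e'  (+1)
  5. insert 'n'  (+1)
  6. substitute 'k' -> 't'  (+1)
Total edit operations: 3
Edit distance = 3


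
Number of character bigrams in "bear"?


Word: "bear" (length 4)
Number of 2-grams = length - 2 + 1 = 4 - 2 + 1
= 3


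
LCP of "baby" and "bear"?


Word 1: "baby"
Word 2: "bear"
Comparing from start:
  Pos 0: 'b' == 'b'
  Pos 1: 'a' != 'e' (stop)
LCP = "b" (length 1)


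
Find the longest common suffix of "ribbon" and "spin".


Word 1: "ribbon"
Word 2: "spin"
Comparing from end:
  Pos -1: 'n' == 'n'
  Pos -2: 'o' != 'i' (stop)
LCS = "n" (length 1)


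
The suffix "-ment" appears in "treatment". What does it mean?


Suffix: -ment
Example: treatment = treat + -ment
Meaning = result of action


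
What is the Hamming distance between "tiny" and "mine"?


Comparing character by character (same length = 4):
  Pos 0: 't' vs 'm' !=
  Pos 1: 'i' vs 'i' =
  Pos 2: 'n' vs 'n' =
  Pos 3: 'y' vs 'e' !=
Hamming distance = 2


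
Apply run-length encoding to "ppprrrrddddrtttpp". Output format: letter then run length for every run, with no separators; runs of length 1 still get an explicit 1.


String: "ppprrrrddddrtttpp"
Scanning for consecutive runs:
  'p' x 3
  'r' x 4
  'd' x 4
  'r' x 1
  't' x 3
  'p' x 2
RLE = "p3r4d4r1t3p2"


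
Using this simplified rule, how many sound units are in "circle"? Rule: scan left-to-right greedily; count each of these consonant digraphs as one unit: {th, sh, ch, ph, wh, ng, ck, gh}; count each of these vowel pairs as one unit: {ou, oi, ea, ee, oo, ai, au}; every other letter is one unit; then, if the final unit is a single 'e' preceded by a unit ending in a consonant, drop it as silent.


Word: "circle" (6 letters)
Left-to-right scan:
  [1] 'c' (letter)
  [2] 'i' (letter)
  [3] 'r' (letter)
  [4] 'c' (letter)
  [5] 'l' (letter)
  [6] 'e' (letter)
Units from scan: 6
Final unit is 'e' after a consonant -> drop as silent (-1)
Sound units = 5 units


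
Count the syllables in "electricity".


Word: "electricity"
Syllable breakdown: e | lec | tric | i | ty
Counting: 5 parts
= 5 syllables


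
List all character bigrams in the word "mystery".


Word: "mystery" (length 7)
Number of bigrams = 7 - 2 + 1 = 6
  Position 0: "my"
  Position 1: "ys"
  Position 2: "st"
  Position 3: "te"
  Position 4: "er"
  Position 5: "ry"
Bigrams = "my", "ys", "st", "te", "er", "ry"


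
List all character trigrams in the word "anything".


Word: "anything" (length 8)
Number of trigrams = 8 - 3 + 1 = 6
  Position 0: "any"
  Position 1: "nyt"
  Position 2: "yth"
  Position 3: "thi"
  Position 4: "hin"
  Position 5: "ing"
Trigrams = "any", "nyt", "yth", "thi", "hin", "ing"


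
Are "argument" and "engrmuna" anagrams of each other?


Word 1: "argument" → sorted: aegmnrtu
Word 2: "engrmuna" → sorted: aegmnnru
Same letters? aegmnrtu != aegmnnru
Anagram = No


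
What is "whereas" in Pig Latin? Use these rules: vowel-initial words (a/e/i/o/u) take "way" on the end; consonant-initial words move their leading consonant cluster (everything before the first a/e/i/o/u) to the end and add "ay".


Word: "whereas"
Starts with consonant(s) → move to end, add 'ay'
Consonant cluster: "wh"
Pig Latin = "ereaswhay"


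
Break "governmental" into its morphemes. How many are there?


Word: "governmental"
Morphemes: govern | -ment | -al
Each morpheme carries meaning
= 3 morphemes


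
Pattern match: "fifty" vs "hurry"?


Pattern of "fifty": [0, 1, 0, 2, 3]
Pattern of "hurry": [0, 1, 2, 2, 3]
Patterns do not match
Same pattern = No


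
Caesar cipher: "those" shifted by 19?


Word: "those"
Shift: 19
Each letter → (letter + shift) mod 26:
  't' (19) + 19 = 12 → 'm'
  'h' (7) + 19 = 0 → 'a'
  'o' (14) + 19 = 7 → 'h'
  's' (18) + 19 = 11 → 'l'
  'e' (4) + 19 = 23 → 'x'
Result = "mahlx"


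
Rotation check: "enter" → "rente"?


Word: "enter", Candidate: "rente"
Method: check if candidate is substring of word+word
"enterenter" contains "rente"? Yes
Is rotation = Yes


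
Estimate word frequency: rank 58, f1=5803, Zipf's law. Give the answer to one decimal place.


Zipf's law: f(r) = f(1) / r
f(1) = 5803
f(58) = 5803 / 58
= 100.1 occurrences


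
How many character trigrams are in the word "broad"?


Word: "broad" (length 5)
Number of 3-grams = length - 3 + 1 = 5 - 3 + 1
= 3


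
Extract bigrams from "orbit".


Word: "orbit" (length 5)
Number of bigrams = 5 - 2 + 1 = 4
  Position 0: "or"
  Position 1: "rb"
  Position 2: "bi"
  Position 3: "it"
Bigrams = "or", "rb", "bi", "it"


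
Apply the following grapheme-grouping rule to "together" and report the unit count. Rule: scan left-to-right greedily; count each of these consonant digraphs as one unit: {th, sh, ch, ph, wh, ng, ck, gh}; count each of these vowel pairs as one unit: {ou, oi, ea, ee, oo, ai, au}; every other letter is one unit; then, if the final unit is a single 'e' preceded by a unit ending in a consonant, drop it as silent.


Word: "together" (8 letters)
Left-to-right scan:
  1. 't' (letter)
  2. 'o' (letter)
  3. 'g' (letter)
  4. 'e' (letter)
  5. 'th' (digraph)
  6. 'e' (letter)
  7. 'r' (letter)
Units from scan: 7
Sound units = 7 units


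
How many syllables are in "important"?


Word: "important"
Syllable breakdown: im-por-tant
Counting: 3 parts
= 3 syllables


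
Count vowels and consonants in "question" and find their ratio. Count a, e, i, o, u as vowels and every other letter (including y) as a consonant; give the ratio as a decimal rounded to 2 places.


Word: "question"
Vowels (a,e,i,o,u): 4
Consonants: 4
Ratio = 4/4
= 1.00


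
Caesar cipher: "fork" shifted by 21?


Word: "fork"
Shift: 21
Each letter → (letter + shift) mod 26:
  'f' (5) + 21 = 0 → 'a'
  'o' (14) + 21 = 9 → 'j'
  'r' (17) + 21 = 12 → 'm'
  'k' (10) + 21 = 5 → 'f'
Result = "ajmf"


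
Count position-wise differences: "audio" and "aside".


Comparing character by character (same length = 5):
  Pos 0: 'a' vs 'a' =
  Pos 1: 'u' vs 's' !=
  Pos 2: 'd' vs 'i' !=
  Pos 3: 'i' vs 'd' !=
  Pos 4: 'o' vs 'e' !=
Hamming distance = 4


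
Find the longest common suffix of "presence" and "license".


Word 1: "presence"
Word 2: "license"
Comparing from end:
  Pos -1: 'e' == 'e'
  Pos -2: 'c' != 's' (stop)
LCS = "e" (length 1)


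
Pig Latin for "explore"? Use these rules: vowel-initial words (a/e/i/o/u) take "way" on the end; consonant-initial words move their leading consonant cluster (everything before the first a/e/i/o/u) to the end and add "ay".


Word: "explore"
Starts with vowel → add 'way'
Pig Latin = "exploreway"


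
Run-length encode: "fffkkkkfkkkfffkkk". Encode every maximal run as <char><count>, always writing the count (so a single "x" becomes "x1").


String: "fffkkkkfkkkfffkkk"
Scanning for consecutive runs:
  'f' x 3
  'k' x 4
  'f' x 1
  'k' x 3
  'f' x 3
  'k' x 3
RLE = "f3k4f1k3f3k3"


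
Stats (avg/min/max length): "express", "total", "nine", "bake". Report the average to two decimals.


Lengths: "express"=7, "total"=5, "nine"=4, "bake"=4
Sum = 20, Count = 4
Average = 20/4 = 5.00
= avg=5.00, min=4, max=7


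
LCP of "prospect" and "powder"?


Word 1: "prospect"
Word 2: "powder"
Comparing from start:
  Pos 0: 'p' == 'p'
  Pos 1: 'r' != 'o' (stop)
LCP = "p" (length 1)


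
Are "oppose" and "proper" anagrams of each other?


Word 1: "oppose" → sorted: eoopps
Word 2: "proper" → sorted: eopprr
Same letters? eoopps != eopprr
Anagram = No


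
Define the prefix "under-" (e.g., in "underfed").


Prefix: under-
Example: underfed = under- + fed
Meaning = insufficient


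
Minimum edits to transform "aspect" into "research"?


Word 1: "aspect" (length 6)
Word 2: "research" (length 8)
One optimal edit sequence (insert/delete/substitute each cost 1):
  1. insert 'r'  (+1)
  2. substitute 'a' -> 'e'  (+1)
  3. keep 's'
  4. insert 'e'  (+1)
  5. substitute 'p' -> 'a'  (+1)
  6. substitute 'e' -> 'r'  (+1)
  7. keep 'c'
  8. substitute 't' -> 'h'  (+1)
Total edit operations: 6
Edit distance = 6


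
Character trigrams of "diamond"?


Word: "diamond" (length 7)
Number of trigrams = 7 - 3 + 1 = 5
  Position 0: "dia"
  Position 1: "iam"
  Position 2: "amo"
  Position 3: "mon"
  Position 4: "ond"
Trigrams = "dia", "iam", "amo", "mon", "ond"


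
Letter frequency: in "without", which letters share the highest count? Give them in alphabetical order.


Word: "without"
Letter counts:
  'h': 1
  'i': 1
  'o': 1
  't': 2
  'u': 1
  'w': 1
Maximum count = 2
Most frequent = 't' (2 times each)


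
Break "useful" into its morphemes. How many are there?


Word: "useful"
Morphemes: use | -ful
Each morpheme carries meaning
= 2 morphemes


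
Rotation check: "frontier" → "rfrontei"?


Word: "frontier", Candidate: "rfrontei"
Method: check if candidate is substring of word+word
"frontierfrontier" contains "rfrontei"? No
Is rotation = No


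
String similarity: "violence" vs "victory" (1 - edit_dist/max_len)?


Word 1: "violence" (length 8)
Word 2: "victory" (length 7)
One optimal edit sequence:
  1. keep 'v'
  2. keep 'i'
  3. delete 'o'  (+1)
  4. substitute 'l' -> 'c'  (+1)
  5. substitute 'e' -> 't'  (+1)
  6. substitute 'n' -> 'o'  (+1)
  7. substitute 'c' -> 'r'  (+1)
  8. substitute 'e' -> 'y'  (+1)
Edit distance = 6
Max length = max(8, 7) = 8
Similarity = 1 - 6/8
= 0.2500


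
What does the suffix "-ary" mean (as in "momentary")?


Suffix: -ary
Example: momentary (moment + -ary)
Meaning = relating to


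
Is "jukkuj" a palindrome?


Word: "jukkuj"
Reversed: "jukkuj"
Forward == Backward? jukkuj == jukkuj
Palindrome = Yes


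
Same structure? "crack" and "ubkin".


Pattern of "crack": [0, 1, 2, 0, 3]
Pattern of "ubkin": [0, 1, 2, 3, 4]
Patterns do not match
Same pattern = No


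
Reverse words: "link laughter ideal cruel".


Original: "link laughter ideal cruel"
Words (1..n): link | laughter | ideal | cruel
Reversed (n..1): cruel | ideal | laughter | link
Result = "cruel ideal laughter link"


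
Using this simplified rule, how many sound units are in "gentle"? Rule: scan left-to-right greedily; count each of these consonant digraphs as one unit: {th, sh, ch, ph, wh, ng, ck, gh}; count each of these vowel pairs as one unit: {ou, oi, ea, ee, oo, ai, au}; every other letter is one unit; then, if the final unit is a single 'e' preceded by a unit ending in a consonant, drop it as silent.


Word: "gentle" (6 letters)
Left-to-right scan:
  (1) 'g' (letter)
  (2) 'e' (letter)
  (3) 'n' (letter)
  (4) 't' (letter)
  (5) 'l' (letter)
  (6) 'e' (letter)
Units from scan: 6
Final unit is 'e' after a consonant -> drop as silent (-1)
Sound units = 5 units


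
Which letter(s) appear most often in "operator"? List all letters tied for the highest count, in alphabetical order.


Word: "operator"
Letter counts:
  'a': 1
  'e': 1
  'o': 2
  'p': 1
  'r': 2
  't': 1
Maximum count = 2
Most frequent = 'o', 'r' (2 times each)


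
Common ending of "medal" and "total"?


Word 1: "medal"
Word 2: "total"
Comparing from end:
  Pos -1: 'l' == 'l'
  Pos -2: 'a' == 'a'
  Pos -3: 'd' != 't' (stop)
LCS = "al" (length 2)


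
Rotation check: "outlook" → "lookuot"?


Word: "outlook", Candidate: "lookuot"
Method: check if candidate is substring of word+word
"outlookoutlook" contains "lookuot"? No
Is rotation = No


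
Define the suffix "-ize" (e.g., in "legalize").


Suffix: -ize
Example: legalize = legal + -ize
Meaning = to make


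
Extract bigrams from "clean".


Word: "clean" (length 5)
Number of bigrams = 5 - 2 + 1 = 4
  Position 0: "cl"
  Position 1: "le"
  Position 2: "ea"
  Position 3: "an"
Bigrams = "cl", "le", "ea", "an"


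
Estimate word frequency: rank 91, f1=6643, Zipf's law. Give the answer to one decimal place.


Zipf's law: f(r) = f(1) / r
f(1) = 6643
f(91) = 6643 / 91
= 73.0 occurrences


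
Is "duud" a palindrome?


Word: "duud"
Reversed: "duud"
Forward == Backward? duud == duud
Palindrome = Yes


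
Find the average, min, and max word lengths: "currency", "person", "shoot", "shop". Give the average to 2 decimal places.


Lengths: "currency"=8, "person"=6, "shoot"=5, "shop"=4
Sum = 23, Count = 4
Average = 23/4 = 5.75
= avg=5.75, min=4, max=8


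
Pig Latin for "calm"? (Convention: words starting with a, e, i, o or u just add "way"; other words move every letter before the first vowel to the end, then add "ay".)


Word: "calm"
Starts with consonant(s) → move to end, add 'ay'
Consonant cluster: "c"
Pig Latin = "almcay"


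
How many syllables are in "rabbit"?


Word: "rabbit"
Syllable breakdown: rab | bit
Counting: 2 parts
= 2 syllables


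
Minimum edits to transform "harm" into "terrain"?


Word 1: "harm" (length 4)
Word 2: "terrain" (length 7)
One optimal edit sequence (insert/delete/substitute each cost 1):
  1. insert 't'  (+1)
  2. insert 'e'  (+1)
  3. insert 'r'  (+1)
  4. substitute 'h' -> 'r'  (+1)
  5. keep 'a'
  6. substitute 'r' -> 'i'  (+1)
  7. substitute 'm' -> 'n'  (+1)
Total edit operations: 6
Edit distance = 6


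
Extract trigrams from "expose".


Word: "expose" (length 6)
Number of trigrams = 6 - 3 + 1 = 4
  Position 0: "exp"
  Position 1: "xpo"
  Position 2: "pos"
  Position 3: "ose"
Trigrams = "exp", "xpo", "pos", "ose"


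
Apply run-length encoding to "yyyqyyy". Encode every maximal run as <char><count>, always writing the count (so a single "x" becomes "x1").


String: "yyyqyyy"
Scanning for consecutive runs:
  'y' x 3
  'q' x 1
  'y' x 3
RLE = "y3q1y3"


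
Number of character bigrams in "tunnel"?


Word: "tunnel" (length 6)
Number of 2-grams = length - 2 + 1 = 6 - 2 + 1
= 5


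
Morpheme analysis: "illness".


Word: "illness"
Morphemes: ill / -ness
Each morpheme carries meaning
= 2 morphemes


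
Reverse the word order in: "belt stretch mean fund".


Original: "belt stretch mean fund"
Words (1..n): belt | stretch | mean | fund
Reversed (n..1): fund | mean | stretch | belt
Result = "fund mean stretch belt"


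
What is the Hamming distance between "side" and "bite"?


Comparing character by character (same length = 4):
  Pos 0: 's' vs 'b' !=
  Pos 1: 'i' vs 'i' =
  Pos 2: 'd' vs 't' !=
  Pos 3: 'e' vs 'e' =
Hamming distance = 2


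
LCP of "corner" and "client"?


Word 1: "corner"
Word 2: "client"
Comparing from start:
  Pos 0: 'c' == 'c'
  Pos 1: 'o' != 'l' (stop)
LCP = "c" (length 1)


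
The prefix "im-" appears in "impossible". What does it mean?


Prefix: im-
As in: impossible -> im- + possible
Meaning = not / into


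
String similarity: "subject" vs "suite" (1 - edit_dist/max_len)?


Word 1: "subject" (length 7)
Word 2: "suite" (length 5)
One optimal edit sequence:
  1. keep 's'
  2. keep 'u'
  3. substitute 'b' -> 'i'  (+1)
  4. substitute 'j' -> 't'  (+1)
  5. keep 'e'
  6. delete 'c'  (+1)
  7. delete 't'  (+1)
Edit distance = 4
Max length = max(7, 5) = 7
Similarity = 1 - 4/7
= 0.4286


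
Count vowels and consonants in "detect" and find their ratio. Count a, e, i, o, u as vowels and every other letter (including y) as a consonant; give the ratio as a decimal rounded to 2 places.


Word: "detect"
Vowels (a,e,i,o,u): 2
Consonants: 4
Ratio = 2/4
= 0.50


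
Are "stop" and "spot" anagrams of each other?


Word 1: "stop" → sorted: opst
Word 2: "spot" → sorted: opst
Same letters? opst == opst
Anagram = Yes


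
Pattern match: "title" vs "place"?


Pattern of "title": [0, 1, 0, 2, 3]
Pattern of "place": [0, 1, 2, 3, 4]
Patterns do not match
Same pattern = No


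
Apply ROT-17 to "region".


Word: "region"
Shift: 17
Each letter → (letter + shift) mod 26:
  'r' (17) + 17 = 8 → 'i'
  'e' (4) + 17 = 21 → 'v'
  'g' (6) + 17 = 23 → 'x'
  'i' (8) + 17 = 25 → 'z'
  'o' (14) + 17 = 5 → 'f'
  'n' (13) + 17 = 4 → 'e'
Result = "ivxzfe"


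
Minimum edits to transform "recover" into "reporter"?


Word 1: "recover" (length 7)
Word 2: "reporter" (length 8)
One optimal edit sequence (insert/delete/substitute each cost 1):
  1. keep 'r'
  2. keep 'e'
  3. substitute 'c' -> 'p'  (+1)
  4. keep 'o'
  5. insert 'r'  (+1)
  6. substitute 'v' -> 't'  (+1)
  7. keep 'e'
  8. keep 'r'
Total edit operations: 3
Edit distance = 3


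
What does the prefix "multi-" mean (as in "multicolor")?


Prefix: multi-
Example: multicolor = multi- + color
Meaning = many


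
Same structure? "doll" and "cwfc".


Pattern of "doll": [0, 1, 2, 2]
Pattern of "cwfc": [0, 1, 2, 0]
Patterns do not match
Same pattern = No


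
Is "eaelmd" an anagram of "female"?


Word 1: "female" → sorted: aeeflm
Word 2: "eaelmd" → sorted: adeelm
Same letters? aeeflm != adeelm
Anagram = No


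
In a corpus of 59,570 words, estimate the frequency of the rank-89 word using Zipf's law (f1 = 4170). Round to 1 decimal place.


Zipf's law: f(r) = f(1) / r
f(1) = 4170
f(89) = 4170 / 89
= 46.9 occurrences


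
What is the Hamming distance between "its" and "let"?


Comparing character by character (same length = 3):
  Pos 0: 'i' vs 'l' !=
  Pos 1: 't' vs 'e' !=
  Pos 2: 's' vs 't' !=
Hamming distance = 3


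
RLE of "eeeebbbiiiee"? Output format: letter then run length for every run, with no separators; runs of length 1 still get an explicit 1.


String: "eeeebbbiiiee"
Scanning for consecutive runs:
  'e' x 4
  'b' x 3
  'i' x 3
  'e' x 2
RLE = "e4b3i3e2"


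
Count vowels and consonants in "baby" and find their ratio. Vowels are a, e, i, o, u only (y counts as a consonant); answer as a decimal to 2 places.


Word: "baby"
Vowels (a,e,i,o,u): 1
Consonants: 3
Ratio = 1/3
= 0.33


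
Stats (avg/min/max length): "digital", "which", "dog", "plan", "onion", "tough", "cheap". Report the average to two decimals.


Lengths: "digital"=7, "which"=5, "dog"=3, "plan"=4, "onion"=5, "tough"=5, "cheap"=5
Sum = 34, Count = 7
Average = 34/7 = 4.86
= avg=4.86, min=3, max=7


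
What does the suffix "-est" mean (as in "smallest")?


Suffix: -est
Example: smallest (small + -est)
Meaning = most


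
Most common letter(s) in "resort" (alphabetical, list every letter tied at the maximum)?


Word: "resort"
Letter counts:
  'e': 1
  'o': 1
  'r': 2
  's': 1
  't': 1
Maximum count = 2
Most frequent = 'r' (2 times each)


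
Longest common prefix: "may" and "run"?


Word 1: "may"
Word 2: "run"
Comparing from start:
  Pos 0: 'm' != 'r' (stop)
LCP = "" (length 0)


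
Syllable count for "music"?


Word: "music"
Syllable breakdown: mu | sic
Counting: 2 parts
= 2 syllables


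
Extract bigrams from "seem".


Word: "seem" (length 4)
Number of bigrams = 4 - 2 + 1 = 3
  Position 0: "se"
  Position 1: "ee"
  Position 2: "em"
Bigrams = "se", "ee", "em"


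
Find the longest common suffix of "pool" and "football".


Word 1: "pool"
Word 2: "football"
Comparing from end:
  Pos -1: 'l' == 'l'
  Pos -2: 'o' != 'l' (stop)
LCS = "l" (length 1)


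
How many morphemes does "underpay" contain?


Word: "underpay"
Morphemes: under- + pay
Each morpheme carries meaning
= 2 morphemes


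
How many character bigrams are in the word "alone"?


Word: "alone" (length 5)
Number of 2-grams = length - 2 + 1 = 5 - 2 + 1
= 4


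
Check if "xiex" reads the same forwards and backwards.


Word: "xiex"
Reversed: "xeix"
Forward == Backward? xiex != xeix
Palindrome = No


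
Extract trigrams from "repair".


Word: "repair" (length 6)
Number of trigrams = 6 - 3 + 1 = 4
  Position 0: "rep"
  Position 1: "epa"
  Position 2: "pai"
  Position 3: "air"
Trigrams = "rep", "epa", "pai", "air"


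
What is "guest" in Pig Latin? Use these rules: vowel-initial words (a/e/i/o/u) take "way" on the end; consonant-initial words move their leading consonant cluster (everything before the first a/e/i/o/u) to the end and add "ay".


Word: "guest"
Starts with consonant(s) → move to end, add 'ay'
Consonant cluster: "g"
Pig Latin = "uestgay"


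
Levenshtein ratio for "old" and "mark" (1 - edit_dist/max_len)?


Word 1: "old" (length 3)
Word 2: "mark" (length 4)
One optimal edit sequence:
  1. insert 'm'  (+1)
  2. substitute 'o' -> 'a'  (+1)
  3. substitute 'l' -> 'r'  (+1)
  4. substitute 'd' -> 'k'  (+1)
Edit distance = 4
Max length = max(3, 4) = 4
Similarity = 1 - 4/4
= 0.0000


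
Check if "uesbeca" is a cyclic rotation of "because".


Word: "because", Candidate: "uesbeca"
Method: check if candidate is substring of word+word
"becausebecause" contains "uesbeca"? No
Is rotation = No


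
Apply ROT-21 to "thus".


Word: "thus"
Shift: 21
Each letter → (letter + shift) mod 26:
  't' (19) + 21 = 14 → 'o'
  'h' (7) + 21 = 2 → 'c'
  'u' (20) + 21 = 15 → 'p'
  's' (18) + 21 = 13 → 'n'
Result = "ocpn"


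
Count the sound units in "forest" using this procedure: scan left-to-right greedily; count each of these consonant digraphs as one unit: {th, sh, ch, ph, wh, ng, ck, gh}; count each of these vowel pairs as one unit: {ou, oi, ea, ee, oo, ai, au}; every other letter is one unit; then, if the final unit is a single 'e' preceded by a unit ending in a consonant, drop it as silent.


Word: "forest" (6 letters)
Left-to-right scan:
  1. 'f' (letter)
  2. 'o' (letter)
  3. 'r' (letter)
  4. 'e' (letter)
  5. 's' (letter)
  6. 't' (letter)
Units from scan: 6
Sound units = 6 units


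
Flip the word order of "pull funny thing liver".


Original: "pull funny thing liver"
Words (1..n): pull | funny | thing | liver
Reversed (n..1): liver | thing | funny | pull
Result = "liver thing funny pull"


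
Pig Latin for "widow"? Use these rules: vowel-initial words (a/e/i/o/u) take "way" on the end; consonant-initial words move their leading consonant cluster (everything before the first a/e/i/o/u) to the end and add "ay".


Word: "widow"
Starts with consonant(s) → move to end, add 'ay'
Consonant cluster: "w"
Pig Latin = "idowway"


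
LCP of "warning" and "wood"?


Word 1: "warning"
Word 2: "wood"
Comparing from start:
  Pos 0: 'w' == 'w'
  Pos 1: 'a' != 'o' (stop)
LCP = "w" (length 1)


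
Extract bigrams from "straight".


Word: "straight" (length 8)
Number of bigrams = 8 - 2 + 1 = 7
  Position 0: "st"
  Position 1: "tr"
  Position 2: "ra"
  Position 3: "ai"
  Position 4: "ig"
  Position 5: "gh"
  Position 6: "ht"
Bigrams = "st", "tr", "ra", "ai", "ig", "gh", "ht"


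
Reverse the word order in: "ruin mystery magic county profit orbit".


Original: "ruin mystery magic county profit orbit"
Words (1..n): ruin | mystery | magic | county | profit | orbit
Reversed (n..1): orbit | profit | county | magic | mystery | ruin
Result = "orbit profit county magic mystery ruin"


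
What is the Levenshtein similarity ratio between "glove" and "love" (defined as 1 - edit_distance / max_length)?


Word 1: "glove" (length 5)
Word 2: "love" (length 4)
One optimal edit sequence:
  1. delete 'g'  (+1)
  2. keep 'l'
  3. keep 'o'
  4. keep 'v'
  5. keep 'e'
Edit distance = 1
Max length = max(5, 4) = 5
Similarity = 1 - 1/5
= 0.8000


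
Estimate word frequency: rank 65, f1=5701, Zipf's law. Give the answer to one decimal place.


Zipf's law: f(r) = f(1) / r
f(1) = 5701
f(65) = 5701 / 65
= 87.7 occurrences


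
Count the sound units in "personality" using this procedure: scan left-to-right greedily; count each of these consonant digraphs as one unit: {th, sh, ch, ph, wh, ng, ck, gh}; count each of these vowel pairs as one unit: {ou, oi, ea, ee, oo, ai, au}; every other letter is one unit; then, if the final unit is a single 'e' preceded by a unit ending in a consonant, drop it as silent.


Word: "personality" (11 letters)
Left-to-right scan:
  [1] 'p' (letter)
  [2] 'e' (letter)
  [3] 'r' (letter)
  [4] 's' (letter)
  [5] 'o' (letter)
  [6] 'n' (letter)
  [7] 'a' (letter)
  [8] 'l' (letter)
  [9] 'i' (letter)
  [10] 't' (letter)
  [11] 'y' (letter)
Units from scan: 11
Sound units = 11 units


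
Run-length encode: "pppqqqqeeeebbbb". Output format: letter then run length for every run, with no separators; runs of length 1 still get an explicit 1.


String: "pppqqqqeeeebbbb"
Scanning for consecutive runs:
  'p' x 3
  'q' x 4
  'e' x 4
  'b' x 4
RLE = "p3q4e4b4"


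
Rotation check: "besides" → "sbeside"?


Word: "besides", Candidate: "sbeside"
Method: check if candidate is substring of word+word
"besidesbesides" contains "sbeside"? Yes
Is rotation = Yes


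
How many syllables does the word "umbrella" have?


Word: "umbrella"
Syllable breakdown: um-brel-la
Counting: 3 parts
= 3 syllables


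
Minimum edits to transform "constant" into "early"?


Word 1: "constant" (length 8)
Word 2: "early" (length 5)
One optimal edit sequence (insert/delete/substitute each cost 1):
  1. delete 'c'  (+1)
  2. delete 'o'  (+1)
  3. delete 'n'  (+1)
  4. substitute 's' -> 'e'  (+1)
  5. substitute 't' -> 'a'  (+1)
  6. substitute 'a' -> 'r'  (+1)
  7. substitute 'n' -> 'l'  (+1)
  8. substitute 't' -> 'y'  (+1)
Total edit operations: 8
Edit distance = 8


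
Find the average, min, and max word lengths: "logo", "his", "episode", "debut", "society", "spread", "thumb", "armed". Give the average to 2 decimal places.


Lengths: "logo"=4, "his"=3, "episode"=7, "debut"=5, "society"=7, "spread"=6, "thumb"=5, "armed"=5
Sum = 42, Count = 8
Average = 42/8 = 5.25
= avg=5.25, min=3, max=7


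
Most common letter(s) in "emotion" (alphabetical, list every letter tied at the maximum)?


Word: "emotion"
Letter counts:
  'e': 1
  'i': 1
  'm': 1
  'n': 1
  'o': 2
  't': 1
Maximum count = 2
Most frequent = 'o' (2 times each)


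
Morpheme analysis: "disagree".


Word: "disagree"
Morphemes: dis- + agree
Each morpheme carries meaning
= 2 morphemes


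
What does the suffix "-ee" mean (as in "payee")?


Suffix: -ee
As in: payee -> pay + -ee
Meaning = one who receives


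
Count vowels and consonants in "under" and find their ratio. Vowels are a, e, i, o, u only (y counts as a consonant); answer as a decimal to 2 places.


Word: "under"
Vowels (a,e,i,o,u): 2
Consonants: 3
Ratio = 2/3
= 0.67


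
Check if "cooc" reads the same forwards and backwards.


Word: "cooc"
Reversed: "cooc"
Forward == Backward? cooc == cooc
Palindrome = Yes


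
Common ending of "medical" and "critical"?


Word 1: "medical"
Word 2: "critical"
Comparing from end:
  Pos -1: 'l' == 'l'
  Pos -2: 'a' == 'a'
  Pos -3: 'c' == 'c'
  Pos -4: 'i' == 'i'
  Pos -5: 'd' != 't' (stop)
LCS = "ical" (length 4)


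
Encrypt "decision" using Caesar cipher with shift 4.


Word: "decision"
Shift: 4
Each letter → (letter + shift) mod 26:
  'd' (3) + 4 = 7 → 'h'
  'e' (4) + 4 = 8 → 'i'
  'c' (2) + 4 = 6 → 'g'
  'i' (8) + 4 = 12 → 'm'
  's' (18) + 4 = 22 → 'w'
  'i' (8) + 4 = 12 → 'm'
  'o' (14) + 4 = 18 → 's'
  'n' (13) + 4 = 17 → 'r'
Result = "higmwmsr"


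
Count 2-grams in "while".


Word: "while" (length 5)
Number of 2-grams = length - 2 + 1 = 5 - 2 + 1
= 4


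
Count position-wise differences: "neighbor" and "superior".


Comparing character by character (same length = 8):
  Pos 0: 'n' vs 's' !=
  Pos 1: 'e' vs 'u' !=
  Pos 2: 'i' vs 'p' !=
  Pos 3: 'g' vs 'e' !=
  Pos 4: 'h' vs 'r' !=
  Pos 5: 'b' vs 'i' !=
  Pos 6: 'o' vs 'o' =
  Pos 7: 'r' vs 'r' =
Hamming distance = 6


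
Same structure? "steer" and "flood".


Pattern of "steer": [0, 1, 2, 2, 3]
Pattern of "flood": [0, 1, 2, 2, 3]
Patterns match
Same pattern = Yes


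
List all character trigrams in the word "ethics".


Word: "ethics" (length 6)
Number of trigrams = 6 - 3 + 1 = 4
  Position 0: "eth"
  Position 1: "thi"
  Position 2: "hic"
  Position 3: "ics"
Trigrams = "eth", "thi", "hic", "ics"


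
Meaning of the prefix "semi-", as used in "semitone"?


Prefix: semi-
As in: semitone -> semi- + tone
Meaning = half


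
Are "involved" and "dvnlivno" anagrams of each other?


Word 1: "involved" → sorted: deilnovv
Word 2: "dvnlivno" → sorted: dilnnovv
Same letters? deilnovv != dilnnovv
Anagram = No


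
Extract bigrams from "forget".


Word: "forget" (length 6)
Number of bigrams = 6 - 2 + 1 = 5
  Position 0: "fo"
  Position 1: "or"
  Position 2: "rg"
  Position 3: "ge"
  Position 4: "et"
Bigrams = "fo", "or", "rg", "ge", "et"


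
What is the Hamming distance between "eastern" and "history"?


Comparing character by character (same length = 7):
  Pos 0: 'e' vs 'h' !=
  Pos 1: 'a' vs 'i' !=
  Pos 2: 's' vs 's' =
  Pos 3: 't' vs 't' =
  Pos 4: 'e' vs 'o' !=
  Pos 5: 'r' vs 'r' =
  Pos 6: 'n' vs 'y' !=
Hamming distance = 4


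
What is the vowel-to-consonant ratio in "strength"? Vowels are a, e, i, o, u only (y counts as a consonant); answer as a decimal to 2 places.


Word: "strength"
Vowels (a,e,i,o,u): 1
Consonants: 7
Ratio = 1/7
= 0.14


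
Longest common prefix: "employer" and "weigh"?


Word 1: "employer"
Word 2: "weigh"
Comparing from start:
  Pos 0: 'e' != 'w' (stop)
LCP = "" (length 0)


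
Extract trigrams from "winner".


Word: "winner" (length 6)
Number of trigrams = 6 - 3 + 1 = 4
  Position 0: "win"
  Position 1: "inn"
  Position 2: "nne"
  Position 3: "ner"
Trigrams = "win", "inn", "nne", "ner"


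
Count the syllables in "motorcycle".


Word: "motorcycle"
Syllable breakdown: mo | tor | cy | cle
Counting: 4 parts
= 4 syllables


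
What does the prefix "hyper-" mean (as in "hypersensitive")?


Prefix: hyper-
Example: hypersensitive = hyper- + sensitive
Meaning = over / excessive


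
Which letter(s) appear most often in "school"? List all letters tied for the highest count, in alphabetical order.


Word: "school"
Letter counts:
  'c': 1
  'h': 1
  'l': 1
  'o': 2
  's': 1
Maximum count = 2
Most frequent = 'o' (2 times each)


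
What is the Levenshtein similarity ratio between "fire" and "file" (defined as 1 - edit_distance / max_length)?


Word 1: "fire" (length 4)
Word 2: "file" (length 4)
One optimal edit sequence:
  1. keep 'f'
  2. keep 'i'
  3. substitute 'r' -> 'l'  (+1)
  4. keep 'e'
Edit distance = 1
Max length = max(4, 4) = 4
Similarity = 1 - 1/4
= 0.7500


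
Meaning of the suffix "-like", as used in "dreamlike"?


Suffix: -like
Example: dreamlike (dream + -like)
Meaning = resembling


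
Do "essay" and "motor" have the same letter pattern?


Pattern of "essay": [0, 1, 1, 2, 3]
Pattern of "motor": [0, 1, 2, 1, 3]
Patterns do not match
Same pattern = No


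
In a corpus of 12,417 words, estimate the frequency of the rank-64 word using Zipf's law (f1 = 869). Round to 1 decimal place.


Zipf's law: f(r) = f(1) / r
f(1) = 869
f(64) = 869 / 64
= 13.6 occurrences


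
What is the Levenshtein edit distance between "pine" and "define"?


Word 1: "pine" (length 4)
Word 2: "define" (length 6)
One optimal edit sequence (insert/delete/substitute each cost 1):
  1. insert 'd'  (+1)
  2. insert 'e'  (+1)
  3. substitute 'p' -> 'f'  (+1)
  4. keep 'i'
  5. keep 'n'
  6. keep 'e'
Total edit operations: 3
Edit distance = 3


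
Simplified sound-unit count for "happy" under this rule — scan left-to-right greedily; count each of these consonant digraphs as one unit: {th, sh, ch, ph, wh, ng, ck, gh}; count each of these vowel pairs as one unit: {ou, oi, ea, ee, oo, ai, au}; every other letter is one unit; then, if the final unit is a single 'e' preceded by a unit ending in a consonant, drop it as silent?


Word: "happy" (5 letters)
Left-to-right scan:
  (1) 'h' (letter)
  (2) 'a' (letter)
  (3) 'p' (letter)
  (4) 'p' (letter)
  (5) 'y' (letter)
Units from scan: 5
Sound units = 5 units


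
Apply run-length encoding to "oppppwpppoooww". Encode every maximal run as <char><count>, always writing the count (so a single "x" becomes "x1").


String: "oppppwpppoooww"
Scanning for consecutive runs:
  'o' x 1
  'p' x 4
  'w' x 1
  'p' x 3
  'o' x 3
  'w' x 2
RLE = "o1p4w1p3o3w2"


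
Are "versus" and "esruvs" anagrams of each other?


Word 1: "versus" → sorted: erssuv
Word 2: "esruvs" → sorted: erssuv
Same letters? erssuv == erssuv
Anagram = Yes


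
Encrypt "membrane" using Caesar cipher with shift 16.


Word: "membrane"
Shift: 16
Each letter → (letter + shift) mod 26:
  'm' (12) + 16 = 2 → 'c'
  'e' (4) + 16 = 20 → 'u'
  'm' (12) + 16 = 2 → 'c'
  'b' (1) + 16 = 17 → 'r'
  'r' (17) + 16 = 7 → 'h'
  'a' (0) + 16 = 16 → 'q'
  'n' (13) + 16 = 3 → 'd'
  'e' (4) + 16 = 20 → 'u'
Result = "cucrhqdu"


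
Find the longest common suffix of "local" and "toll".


Word 1: "local"
Word 2: "toll"
Comparing from end:
  Pos -1: 'l' == 'l'
  Pos -2: 'a' != 'l' (stop)
LCS = "l" (length 1)


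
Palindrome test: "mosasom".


Word: "mosasom"
Reversed: "mosasom"
Forward == Backward? mosasom == mosasom
Palindrome = Yes


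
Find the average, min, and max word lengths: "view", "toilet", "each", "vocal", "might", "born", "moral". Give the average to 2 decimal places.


Lengths: "view"=4, "toilet"=6, "each"=4, "vocal"=5, "might"=5, "born"=4, "moral"=5
Sum = 33, Count = 7
Average = 33/7 = 4.71
= avg=4.71, min=4, max=6


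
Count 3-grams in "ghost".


Word: "ghost" (length 5)
Number of 3-grams = length - 3 + 1 = 5 - 3 + 1
= 3


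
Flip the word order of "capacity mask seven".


Original: "capacity mask seven"
Words (1..n): capacity | mask | seven
Reversed (n..1): seven | mask | capacity
Result = "seven mask capacity"


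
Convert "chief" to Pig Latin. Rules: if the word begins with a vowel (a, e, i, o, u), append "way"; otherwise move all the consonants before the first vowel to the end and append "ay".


Word: "chief"
Starts with consonant(s) → move to end, add 'ay'
Consonant cluster: "ch"
Pig Latin = "iefchay"


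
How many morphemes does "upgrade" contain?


Word: "upgrade"
Morphemes: up- | grade
Each morpheme carries meaning
= 2 morphemes


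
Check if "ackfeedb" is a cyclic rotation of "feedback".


Word: "feedback", Candidate: "ackfeedb"
Method: check if candidate is substring of word+word
"feedbackfeedback" contains "ackfeedb"? Yes
Is rotation = Yes


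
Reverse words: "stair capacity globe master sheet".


Original: "stair capacity globe master sheet"
Words (1..n): stair | capacity | globe | master | sheet
Reversed (n..1): sheet | master | globe | capacity | stair
Result = "sheet master globe capacity stair"


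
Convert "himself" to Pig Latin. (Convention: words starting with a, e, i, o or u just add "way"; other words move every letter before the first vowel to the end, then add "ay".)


Word: "himself"
Starts with consonant(s) → move to end, add 'ay'
Consonant cluster: "h"
Pig Latin = "imselfhay"


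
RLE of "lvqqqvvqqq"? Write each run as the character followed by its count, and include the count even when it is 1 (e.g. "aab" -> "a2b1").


String: "lvqqqvvqqq"
Scanning for consecutive runs:
  'l' x 1
  'v' x 1
  'q' x 3
  'v' x 2
  'q' x 3
RLE = "l1v1q3v2q3"


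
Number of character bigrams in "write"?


Word: "write" (length 5)
Number of 2-grams = length - 2 + 1 = 5 - 2 + 1
= 4


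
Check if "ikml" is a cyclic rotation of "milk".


Word: "milk", Candidate: "ikml"
Method: check if candidate is substring of word+word
"milkmilk" contains "ikml"? No
Is rotation = No


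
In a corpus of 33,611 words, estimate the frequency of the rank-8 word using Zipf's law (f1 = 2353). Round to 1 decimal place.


Zipf's law: f(r) = f(1) / r
f(1) = 2353
f(8) = 2353 / 8
= 294.1 occurrences


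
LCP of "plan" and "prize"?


Word 1: "plan"
Word 2: "prize"
Comparing from start:
  Pos 0: 'p' == 'p'
  Pos 1: 'l' != 'r' (stop)
LCP = "p" (length 1)


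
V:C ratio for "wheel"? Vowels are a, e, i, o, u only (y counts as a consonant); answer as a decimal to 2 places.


Word: "wheel"
Vowels (a,e,i,o,u): 2
Consonants: 3
Ratio = 2/3
= 0.67


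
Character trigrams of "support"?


Word: "support" (length 7)
Number of trigrams = 7 - 3 + 1 = 5
  Position 0: "sup"
  Position 1: "upp"
  Position 2: "ppo"
  Position 3: "por"
  Position 4: "ort"
Trigrams = "sup", "upp", "ppo", "por", "ort"


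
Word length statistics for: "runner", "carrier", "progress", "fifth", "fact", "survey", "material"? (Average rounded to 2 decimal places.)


Lengths: "runner"=6, "carrier"=7, "progress"=8, "fifth"=5, "fact"=4, "survey"=6, "material"=8
Sum = 44, Count = 7
Average = 44/7 = 6.29
= avg=6.29, min=4, max=8


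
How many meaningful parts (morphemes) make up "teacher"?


Word: "teacher"
Morphemes: teach | -er
Each morpheme carries meaning
= 2 morphemes


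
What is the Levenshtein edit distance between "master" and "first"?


Word 1: "master" (length 6)
Word 2: "first" (length 5)
One optimal edit sequence (insert/delete/substitute each cost 1):
  1. insert 'f'  (+1)
  2. substitute 'm' -> 'i'  (+1)
  3. substitute 'a' -> 'r'  (+1)
  4. keep 's'
  5. keep 't'
  6. delete 'e'  (+1)
  7. delete 'r'  (+1)
Total edit operations: 5
Edit distance = 5


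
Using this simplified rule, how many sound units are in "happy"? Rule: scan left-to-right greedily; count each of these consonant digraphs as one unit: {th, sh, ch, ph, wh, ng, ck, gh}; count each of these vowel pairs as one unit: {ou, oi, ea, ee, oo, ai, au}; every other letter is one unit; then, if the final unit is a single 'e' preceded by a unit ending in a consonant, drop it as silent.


Word: "happy" (5 letters)
Left-to-right scan:
  [1] 'h' (letter)
  [2] 'a' (letter)
  [3] 'p' (letter)
  [4] 'p' (letter)
  [5] 'y' (letter)
Units from scan: 5
Sound units = 5 units


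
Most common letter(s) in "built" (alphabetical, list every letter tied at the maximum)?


Word: "built"
Letter counts:
  'b': 1
  'i': 1
  'l': 1
  't': 1
  'u': 1
Maximum count = 1
Most frequent = 'b', 'i', 'l', 't', 'u' (1 time each)
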